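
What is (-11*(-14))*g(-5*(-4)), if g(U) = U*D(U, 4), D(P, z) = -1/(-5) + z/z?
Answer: 3696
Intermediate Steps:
D(P, z) = 6/5 (D(P, z) = -1*(-⅕) + 1 = ⅕ + 1 = 6/5)
g(U) = 6*U/5 (g(U) = U*(6/5) = 6*U/5)
(-11*(-14))*g(-5*(-4)) = (-11*(-14))*(6*(-5*(-4))/5) = 154*((6/5)*20) = 154*24 = 3696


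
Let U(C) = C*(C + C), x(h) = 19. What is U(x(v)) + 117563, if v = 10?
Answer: 118285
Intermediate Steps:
U(C) = 2*C² (U(C) = C*(2*C) = 2*C²)
U(x(v)) + 117563 = 2*19² + 117563 = 2*361 + 117563 = 722 + 117563 = 118285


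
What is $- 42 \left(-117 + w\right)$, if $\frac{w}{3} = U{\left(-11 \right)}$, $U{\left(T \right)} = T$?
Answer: $6300$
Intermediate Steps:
$w = -33$ ($w = 3 \left(-11\right) = -33$)
$- 42 \left(-117 + w\right) = - 42 \left(-117 - 33\right) = \left(-42\right) \left(-150\right) = 6300$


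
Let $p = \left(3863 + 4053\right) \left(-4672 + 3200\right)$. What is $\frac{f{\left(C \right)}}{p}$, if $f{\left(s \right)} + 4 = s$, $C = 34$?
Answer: $- \frac{15}{5826176} \approx -2.5746 \cdot 10^{-6}$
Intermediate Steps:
$f{\left(s \right)} = -4 + s$
$p = -11652352$ ($p = 7916 \left(-1472\right) = -11652352$)
$\frac{f{\left(C \right)}}{p} = \frac{-4 + 34}{-11652352} = 30 \left(- \frac{1}{11652352}\right) = - \frac{15}{5826176}$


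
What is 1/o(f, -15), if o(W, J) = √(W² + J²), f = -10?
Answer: √13/65 ≈ 0.055470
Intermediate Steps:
o(W, J) = √(J² + W²)
1/o(f, -15) = 1/(√((-15)² + (-10)²)) = 1/(√(225 + 100)) = 1/(√325) = 1/(5*√13) = √13/65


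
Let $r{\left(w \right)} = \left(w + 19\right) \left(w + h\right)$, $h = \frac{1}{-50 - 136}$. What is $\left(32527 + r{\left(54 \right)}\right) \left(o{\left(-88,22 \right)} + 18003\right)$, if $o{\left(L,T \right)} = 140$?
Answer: $\frac{123066890023}{186} \approx 6.6165 \cdot 10^{8}$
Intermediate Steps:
$h = - \frac{1}{186}$ ($h = \frac{1}{-186} = - \frac{1}{186} \approx -0.0053763$)
$r{\left(w \right)} = \left(19 + w\right) \left(- \frac{1}{186} + w\right)$ ($r{\left(w \right)} = \left(w + 19\right) \left(w - \frac{1}{186}\right) = \left(19 + w\right) \left(- \frac{1}{186} + w\right)$)
$\left(32527 + r{\left(54 \right)}\right) \left(o{\left(-88,22 \right)} + 18003\right) = \left(32527 + \left(- \frac{19}{186} + 54^{2} + \frac{3533}{186} \cdot 54\right)\right) \left(140 + 18003\right) = \left(32527 + \left(- \frac{19}{186} + 2916 + \frac{31797}{31}\right)\right) 18143 = \left(32527 + \frac{733139}{186}\right) 18143 = \frac{6783161}{186} \cdot 18143 = \frac{123066890023}{186}$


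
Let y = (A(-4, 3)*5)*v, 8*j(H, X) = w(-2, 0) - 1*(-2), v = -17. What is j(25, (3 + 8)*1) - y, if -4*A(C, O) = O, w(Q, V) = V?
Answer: -127/2 ≈ -63.500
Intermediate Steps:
A(C, O) = -O/4
j(H, X) = 1/4 (j(H, X) = (0 - 1*(-2))/8 = (0 + 2)/8 = (1/8)*2 = 1/4)
y = 255/4 (y = (-1/4*3*5)*(-17) = -3/4*5*(-17) = -15/4*(-17) = 255/4 ≈ 63.750)
j(25, (3 + 8)*1) - y = 1/4 - 1*255/4 = 1/4 - 255/4 = -127/2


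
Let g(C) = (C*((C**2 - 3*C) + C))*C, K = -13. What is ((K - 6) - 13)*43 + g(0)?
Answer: -1376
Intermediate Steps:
g(C) = C**2*(C**2 - 2*C) (g(C) = (C*(C**2 - 2*C))*C = C**2*(C**2 - 2*C))
((K - 6) - 13)*43 + g(0) = ((-13 - 6) - 13)*43 + 0**3*(-2 + 0) = (-19 - 13)*43 + 0*(-2) = -32*43 + 0 = -1376 + 0 = -1376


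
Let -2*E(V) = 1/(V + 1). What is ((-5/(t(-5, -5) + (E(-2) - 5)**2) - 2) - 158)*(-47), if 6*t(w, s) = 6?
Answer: 128028/17 ≈ 7531.1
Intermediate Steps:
E(V) = -1/(2*(1 + V)) (E(V) = -1/(2*(V + 1)) = -1/(2*(1 + V)))
t(w, s) = 1 (t(w, s) = (1/6)*6 = 1)
((-5/(t(-5, -5) + (E(-2) - 5)**2) - 2) - 158)*(-47) = ((-5/(1 + (-1/(2 + 2*(-2)) - 5)**2) - 2) - 158)*(-47) = ((-5/(1 + (-1/(2 - 4) - 5)**2) - 2) - 158)*(-47) = ((-5/(1 + (-1/(-2) - 5)**2) - 2) - 158)*(-47) = ((-5/(1 + (-1*(-1/2) - 5)**2) - 2) - 158)*(-47) = ((-5/(1 + (1/2 - 5)**2) - 2) - 158)*(-47) = ((-5/(1 + (-9/2)**2) - 2) - 158)*(-47) = ((-5/(1 + 81/4) - 2) - 158)*(-47) = ((-5/(85/4) - 2) - 158)*(-47) = (((4/85)*(-5) - 2) - 158)*(-47) = ((-4/17 - 2) - 158)*(-47) = (-38/17 - 158)*(-47) = -2724/17*(-47) = 128028/17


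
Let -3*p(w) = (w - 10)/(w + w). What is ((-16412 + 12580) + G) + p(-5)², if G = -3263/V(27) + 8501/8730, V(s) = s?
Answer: -206986279/52380 ≈ -3951.6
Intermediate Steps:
p(w) = -(-10 + w)/(6*w) (p(w) = -(w - 10)/(3*(w + w)) = -(-10 + w)/(3*(2*w)) = -(-10 + w)*1/(2*w)/3 = -(-10 + w)/(6*w))
G = -3139607/26190 (G = -3263/27 + 8501/8730 = -3139607/26190 ≈ -119.88)
((-16412 + 12580) + G) + p(-5)² = ((-16412 + 12580) - 3139607/26190) + ((⅙)*(10 - 1*(-5))/(-5))² = (-3832 - 3139607/26190) + ((⅙)*(-⅕)*(10 + 5))² = -103499687/26190 + ((⅙)*(-⅕)*15)² = -103499687/26190 + (-½)² = -103499687/26190 + ¼ = -206986279/52380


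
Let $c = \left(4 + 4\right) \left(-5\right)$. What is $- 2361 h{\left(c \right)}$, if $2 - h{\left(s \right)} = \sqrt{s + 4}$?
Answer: $-4722 + 14166 i \approx -4722.0 + 14166.0 i$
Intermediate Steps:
$c = -40$ ($c = 8 \left(-5\right) = -40$)
$h{\left(s \right)} = 2 - \sqrt{4 + s}$ ($h{\left(s \right)} = 2 - \sqrt{s + 4} = 2 - \sqrt{4 + s}$)
$- 2361 h{\left(c \right)} = - 2361 \left(2 - \sqrt{4 - 40}\right) = - 2361 \left(2 - \sqrt{-36}\right) = - 2361 \left(2 - 6 i\right) = -4722 + 14166 i$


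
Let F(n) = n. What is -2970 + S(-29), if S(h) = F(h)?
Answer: -2999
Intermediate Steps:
S(h) = h
-2970 + S(-29) = -2970 - 29 = -2999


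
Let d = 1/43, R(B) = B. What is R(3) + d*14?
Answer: 143/43 ≈ 3.3256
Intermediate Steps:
d = 1/43 ≈ 0.023256
R(3) + d*14 = 3 + (1/43)*14 = 3 + 14/43 = 143/43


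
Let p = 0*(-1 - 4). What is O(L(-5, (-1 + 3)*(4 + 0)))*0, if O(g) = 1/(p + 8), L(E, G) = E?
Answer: 0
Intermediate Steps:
p = 0 (p = 0*(-5) = 0)
O(g) = ⅛ (O(g) = 1/(0 + 8) = 1/8 = ⅛)
O(L(-5, (-1 + 3)*(4 + 0)))*0 = (⅛)*0 = 0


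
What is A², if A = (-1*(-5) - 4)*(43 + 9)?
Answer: 2704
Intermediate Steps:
A = 52 (A = (5 - 4)*52 = 1*52 = 52)
A² = 52² = 2704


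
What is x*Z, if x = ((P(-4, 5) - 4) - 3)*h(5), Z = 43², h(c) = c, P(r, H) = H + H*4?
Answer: 166410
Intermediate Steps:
P(r, H) = 5*H (P(r, H) = H + 4*H = 5*H)
Z = 1849
x = 90 (x = ((5*5 - 4) - 3)*5 = ((25 - 4) - 3)*5 = (21 - 3)*5 = 18*5 = 90)
x*Z = 90*1849 = 166410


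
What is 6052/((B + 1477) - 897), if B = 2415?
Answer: 6052/2995 ≈ 2.0207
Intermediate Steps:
6052/((B + 1477) - 897) = 6052/((2415 + 1477) - 897) = 6052/(3892 - 897) = 6052/2995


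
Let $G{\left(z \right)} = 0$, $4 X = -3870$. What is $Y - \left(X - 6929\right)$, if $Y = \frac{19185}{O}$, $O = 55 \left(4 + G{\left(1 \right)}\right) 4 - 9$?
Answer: $\frac{13794073}{1742} \approx 7918.5$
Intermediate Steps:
$X = - \frac{1935}{2}$ ($X = \frac{1}{4} \left(-3870\right) = - \frac{1935}{2} \approx -967.5$)
$O = 871$ ($O = 55 \left(4 + 0\right) 4 - 9 = 55 \cdot 4 \cdot 4 - 9 = 55 \cdot 16 - 9 = 880 - 9 = 871$)
$Y = \frac{19185}{871} \approx 22.026$
$Y - \left(X - 6929\right) = \frac{19185}{871} - \left(- \frac{1935}{2} - 6929\right) = \frac{19185}{871} - - \frac{15793}{2} = \frac{19185}{871} + \frac{15793}{2} = \frac{13794073}{1742}$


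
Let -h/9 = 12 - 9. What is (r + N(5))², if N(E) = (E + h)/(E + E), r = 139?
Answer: 467856/25 ≈ 18714.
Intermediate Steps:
h = -27 (h = -9*(12 - 9) = -9*3 = -27)
N(E) = (-27 + E)/(2*E) (N(E) = (E - 27)/(E + E) = (-27 + E)/((2*E)) = (-27 + E)*(1/(2*E)) = (-27 + E)/(2*E))
(r + N(5))² = (139 + (½)*(-27 + 5)/5)² = (139 + (½)*(⅕)*(-22))² = (139 - 11/5)² = (684/5)² = 467856/25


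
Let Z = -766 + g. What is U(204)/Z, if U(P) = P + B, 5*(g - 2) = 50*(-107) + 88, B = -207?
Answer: 15/9082 ≈ 0.0016516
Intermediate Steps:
g = -5252/5 (g = 2 + (50*(-107) + 88)/5 = 2 + (-5350 + 88)/5 = 2 + (⅕)*(-5262) = 2 - 5262/5 = -5252/5 ≈ -1050.4)
Z = -9082/5 (Z = -766 - 5252/5 = -9082/5 ≈ -1816.4)
U(P) = -207 + P (U(P) = P - 207 = -207 + P)
U(204)/Z = (-207 + 204)/(-9082/5) = -3*(-5/9082) = 15/9082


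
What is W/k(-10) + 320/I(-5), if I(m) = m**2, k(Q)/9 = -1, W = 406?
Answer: -1454/45 ≈ -32.311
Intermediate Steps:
k(Q) = -9 (k(Q) = 9*(-1) = -9)
W/k(-10) + 320/I(-5) = 406/(-9) + 320/((-5)**2) = 406*(-1/9) + 320/25 = -406/9 + 320*(1/25) = -406/9 + 64/5 = -1454/45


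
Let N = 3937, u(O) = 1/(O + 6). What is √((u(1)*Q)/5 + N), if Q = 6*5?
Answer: √192955/7 ≈ 62.752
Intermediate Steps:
u(O) = 1/(6 + O)
Q = 30
√((u(1)*Q)/5 + N) = √((30/(6 + 1))/5 + 3937) = √((30/7)*(⅕) + 3937) = √(6/7 + 3937) = √(27565/7) = √192955/7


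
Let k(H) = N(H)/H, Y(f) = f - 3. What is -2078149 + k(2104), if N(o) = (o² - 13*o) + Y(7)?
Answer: -1092006507/526 ≈ -2.0761e+6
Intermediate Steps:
Y(f) = -3 + f
N(o) = 4 + o² - 13*o (N(o) = (o² - 13*o) + (-3 + 7) = (o² - 13*o) + 4 = 4 + o² - 13*o)
k(H) = (4 + H² - 13*H)/H
-2078149 + k(2104) = -2078149 + (-13 + 2104 + 4/2104) = -2078149 + (-13 + 2104 + 4*(1/2104)) = -2078149 + (-13 + 2104 + 1/526) = -2078149 + 1099867/526 = -1092006507/526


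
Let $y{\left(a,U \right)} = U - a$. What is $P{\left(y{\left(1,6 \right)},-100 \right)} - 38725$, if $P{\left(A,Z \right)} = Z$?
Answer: $-38825$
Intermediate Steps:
$P{\left(y{\left(1,6 \right)},-100 \right)} - 38725 = -100 - 38725 = -38825$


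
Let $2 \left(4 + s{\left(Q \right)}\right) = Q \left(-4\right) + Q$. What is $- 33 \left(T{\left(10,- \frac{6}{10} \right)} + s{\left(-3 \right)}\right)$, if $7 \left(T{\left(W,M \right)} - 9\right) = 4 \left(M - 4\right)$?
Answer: $- \frac{15873}{70} \approx -226.76$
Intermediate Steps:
$T{\left(W,M \right)} = \frac{47}{7} + \frac{4 M}{7}$ ($T{\left(W,M \right)} = 9 + \frac{4 \left(M - 4\right)}{7} = 9 + \frac{4 \left(-4 + M\right)}{7} = 9 + \frac{-16 + 4 M}{7} = 9 + \left(- \frac{16}{7} + \frac{4 M}{7}\right) = \frac{47}{7} + \frac{4 M}{7}$)
$s{\left(Q \right)} = -4 - \frac{3 Q}{2}$ ($s{\left(Q \right)} = -4 + \frac{Q \left(-4\right) + Q}{2} = -4 + \frac{- 4 Q + Q}{2} = -4 + \frac{\left(-3\right) Q}{2} = -4 - \frac{3 Q}{2}$)
$- 33 \left(T{\left(10,- \frac{6}{10} \right)} + s{\left(-3 \right)}\right) = - 33 \left(\left(\frac{47}{7} + \frac{4 \left(- \frac{6}{10}\right)}{7}\right) - - \frac{1}{2}\right) = - 33 \left(\left(\frac{47}{7} + \frac{4 \left(\left(-6\right) \frac{1}{10}\right)}{7}\right) + \left(-4 + \frac{9}{2}\right)\right) = - 33 \left(\left(\frac{47}{7} + \frac{4}{7} \left(- \frac{3}{5}\right)\right) + \frac{1}{2}\right) = - 33 \left(\left(\frac{47}{7} - \frac{12}{35}\right) + \frac{1}{2}\right) = - 33 \left(\frac{223}{35} + \frac{1}{2}\right) = \left(-33\right) \frac{481}{70} = - \frac{15873}{70}$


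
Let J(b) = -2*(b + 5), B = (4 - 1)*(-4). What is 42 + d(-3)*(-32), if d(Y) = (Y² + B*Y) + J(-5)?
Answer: -1398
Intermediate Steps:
B = -12 (B = 3*(-4) = -12)
J(b) = -10 - 2*b (J(b) = -2*(5 + b) = -10 - 2*b)
d(Y) = Y² - 12*Y (d(Y) = (Y² - 12*Y) + (-10 - 2*(-5)) = (Y² - 12*Y) + (-10 + 10) = (Y² - 12*Y) + 0 = Y² - 12*Y)
42 + d(-3)*(-32) = 42 - 3*(-12 - 3)*(-32) = 42 - 3*(-15)*(-32) = 42 + 45*(-32) = 42 - 1440 = -1398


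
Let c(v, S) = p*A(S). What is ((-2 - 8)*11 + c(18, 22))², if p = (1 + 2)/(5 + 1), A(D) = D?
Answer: 9801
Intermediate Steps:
p = ½ (p = 3/6 = 3*(⅙) = ½ ≈ 0.50000)
c(v, S) = S/2
((-2 - 8)*11 + c(18, 22))² = ((-2 - 8)*11 + (½)*22)² = (-10*11 + 11)² = (-110 + 11)² = (-99)² = 9801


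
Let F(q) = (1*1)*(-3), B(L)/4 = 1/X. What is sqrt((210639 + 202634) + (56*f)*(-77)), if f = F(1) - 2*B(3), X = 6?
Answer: 5*sqrt(155505)/3 ≈ 657.24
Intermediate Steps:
B(L) = 2/3 (B(L) = 4/6 = 4*(1/6) = 2/3)
F(q) = -3 (F(q) = 1*(-3) = -3)
f = -13/3 (f = -3 - 2*2/3 = -3 - 4/3 = -13/3 ≈ -4.3333)
sqrt((210639 + 202634) + (56*f)*(-77)) = sqrt((210639 + 202634) + (56*(-13/3))*(-77)) = sqrt(413273 - 728/3*(-77)) = sqrt(413273 + 56056/3) = sqrt(1295875/3) = 5*sqrt(155505)/3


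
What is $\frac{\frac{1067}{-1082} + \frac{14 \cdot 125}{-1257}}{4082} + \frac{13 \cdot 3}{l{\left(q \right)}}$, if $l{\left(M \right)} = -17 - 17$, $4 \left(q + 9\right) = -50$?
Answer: $- \frac{108315520549}{94380975156} \approx -1.1476$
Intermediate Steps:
$q = - \frac{43}{2}$ ($q = -9 + \frac{1}{4} \left(-50\right) = -9 - \frac{25}{2} = - \frac{43}{2} \approx -21.5$)
$l{\left(M \right)} = -34$
$\frac{\frac{1067}{-1082} + \frac{14 \cdot 125}{-1257}}{4082} + \frac{13 \cdot 3}{l{\left(q \right)}} = \frac{\frac{1067}{-1082} + \frac{14 \cdot 125}{-1257}}{4082} + \frac{13 \cdot 3}{-34} = \left(1067 \left(- \frac{1}{1082}\right) + 1750 \left(- \frac{1}{1257}\right)\right) \frac{1}{4082} + 39 \left(- \frac{1}{34}\right) = \left(- \frac{1067}{1082} - \frac{1750}{1257}\right) \frac{1}{4082} - \frac{39}{34} = \left(- \frac{3234719}{1360074}\right) \frac{1}{4082} - \frac{39}{34} = - \frac{3234719}{5551822068} - \frac{39}{34} = - \frac{108315520549}{94380975156}$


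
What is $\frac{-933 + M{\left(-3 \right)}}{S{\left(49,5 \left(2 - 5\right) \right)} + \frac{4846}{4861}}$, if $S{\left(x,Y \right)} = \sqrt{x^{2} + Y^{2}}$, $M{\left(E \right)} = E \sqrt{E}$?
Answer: $\frac{3663021133}{10337852205} - \frac{7348718831 \sqrt{2626}}{20675704410} - \frac{23629321 i \sqrt{7878}}{20675704410} + \frac{11778203 i \sqrt{3}}{10337852205} \approx -17.859 - 0.099464 i$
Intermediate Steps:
$M{\left(E \right)} = E^{\frac{3}{2}}$
$S{\left(x,Y \right)} = \sqrt{Y^{2} + x^{2}}$
$\frac{-933 + M{\left(-3 \right)}}{S{\left(49,5 \left(2 - 5\right) \right)} + \frac{4846}{4861}} = \frac{-933 + \left(-3\right)^{\frac{3}{2}}}{\sqrt{\left(5 \left(2 - 5\right)\right)^{2} + 49^{2}} + \frac{4846}{4861}} = \frac{-933 - 3 i \sqrt{3}}{\sqrt{\left(5 \left(-3\right)\right)^{2} + 2401} + 4846 \cdot \frac{1}{4861}} = \frac{-933 - 3 i \sqrt{3}}{\sqrt{\left(-15\right)^{2} + 2401} + \frac{4846}{4861}} = \frac{-933 - 3 i \sqrt{3}}{\sqrt{225 + 2401} + \frac{4846}{4861}} = \frac{-933 - 3 i \sqrt{3}}{\sqrt{2626} + \frac{4846}{4861}} = \frac{-933 - 3 i \sqrt{3}}{\frac{4846}{4861} + \sqrt{2626}}$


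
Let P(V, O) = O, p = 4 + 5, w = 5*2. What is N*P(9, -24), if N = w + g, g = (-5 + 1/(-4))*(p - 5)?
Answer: 264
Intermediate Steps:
w = 10
p = 9
g = -21 (g = (-5 + 1/(-4))*(9 - 5) = (-5 - 1/4)*4 = -21/4*4 = -21)
N = -11 (N = 10 - 21 = -11)
N*P(9, -24) = -11*(-24) = 264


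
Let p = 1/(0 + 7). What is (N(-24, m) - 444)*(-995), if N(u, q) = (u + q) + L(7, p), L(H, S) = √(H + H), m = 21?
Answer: 444765 - 995*√14 ≈ 4.4104e+5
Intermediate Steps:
p = ⅐ (p = 1/7 = ⅐ ≈ 0.14286)
L(H, S) = √2*√H (L(H, S) = √(2*H) = √2*√H)
N(u, q) = q + u + √14 (N(u, q) = (u + q) + √2*√7 = (q + u) + √14 = q + u + √14)
(N(-24, m) - 444)*(-995) = ((21 - 24 + √14) - 444)*(-995) = ((-3 + √14) - 444)*(-995) = (-447 + √14)*(-995) = 444765 - 995*√14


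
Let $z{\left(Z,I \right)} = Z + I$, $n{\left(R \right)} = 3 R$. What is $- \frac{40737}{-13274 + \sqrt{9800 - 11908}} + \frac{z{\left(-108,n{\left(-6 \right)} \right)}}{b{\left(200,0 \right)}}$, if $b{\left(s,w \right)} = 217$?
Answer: $\frac{2265234961}{910372784} + \frac{13579 i \sqrt{527}}{29366864} \approx 2.4883 + 0.010615 i$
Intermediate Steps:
$z{\left(Z,I \right)} = I + Z$
$- \frac{40737}{-13274 + \sqrt{9800 - 11908}} + \frac{z{\left(-108,n{\left(-6 \right)} \right)}}{b{\left(200,0 \right)}} = - \frac{40737}{-13274 + \sqrt{9800 - 11908}} + \frac{3 \left(-6\right) - 108}{217} = - \frac{40737}{-13274 + \sqrt{-2108}} + \left(-18 - 108\right) \frac{1}{217} = - \frac{40737}{-13274 + 2 i \sqrt{527}} - \frac{18}{31} = - \frac{18}{31} - \frac{40737}{-13274 + 2 i \sqrt{527}}$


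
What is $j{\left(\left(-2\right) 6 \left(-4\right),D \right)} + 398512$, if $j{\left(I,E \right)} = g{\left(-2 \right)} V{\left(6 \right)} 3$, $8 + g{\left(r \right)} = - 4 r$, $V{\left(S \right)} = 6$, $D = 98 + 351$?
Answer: $398512$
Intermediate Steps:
$D = 449$
$g{\left(r \right)} = -8 - 4 r$
$j{\left(I,E \right)} = 0$ ($j{\left(I,E \right)} = \left(-8 - -8\right) 6 \cdot 3 = \left(-8 + 8\right) 6 \cdot 3 = 0 \cdot 6 \cdot 3 = 0 \cdot 3 = 0$)
$j{\left(\left(-2\right) 6 \left(-4\right),D \right)} + 398512 = 0 + 398512 = 398512$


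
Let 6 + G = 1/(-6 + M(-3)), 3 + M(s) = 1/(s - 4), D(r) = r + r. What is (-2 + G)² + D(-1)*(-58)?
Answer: 744497/4096 ≈ 181.76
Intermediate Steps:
D(r) = 2*r
M(s) = -3 + 1/(-4 + s) (M(s) = -3 + 1/(s - 4) = -3 + 1/(-4 + s))
G = -391/64 (G = -6 + 1/(-6 + (13 - 3*(-3))/(-4 - 3)) = -6 + 1/(-6 + (13 + 9)/(-7)) = -6 + 1/(-6 - ⅐*22) = -6 + 1/(-6 - 22/7) = -6 + 1/(-64/7) = -6 - 7/64 = -391/64 ≈ -6.1094)
(-2 + G)² + D(-1)*(-58) = (-2 - 391/64)² + (2*(-1))*(-58) = (-519/64)² - 2*(-58) = 269361/4096 + 116 = 744497/4096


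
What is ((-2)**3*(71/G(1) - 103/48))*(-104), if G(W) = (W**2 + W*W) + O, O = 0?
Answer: 83252/3 ≈ 27751.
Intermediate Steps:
G(W) = 2*W**2 (G(W) = (W**2 + W*W) + 0 = (W**2 + W**2) + 0 = 2*W**2 + 0 = 2*W**2)
((-2)**3*(71/G(1) - 103/48))*(-104) = ((-2)**3*(71/((2*1**2)) - 103/48))*(-104) = -8*(71/((2*1)) - 103*1/48)*(-104) = -8*(71/2 - 103/48)*(-104) = -8*1601/48*(-104) = -1601/6*(-104) = 83252/3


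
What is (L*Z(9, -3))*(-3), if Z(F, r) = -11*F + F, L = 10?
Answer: 2700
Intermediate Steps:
Z(F, r) = -10*F
(L*Z(9, -3))*(-3) = (10*(-10*9))*(-3) = (10*(-90))*(-3) = -900*(-3) = 2700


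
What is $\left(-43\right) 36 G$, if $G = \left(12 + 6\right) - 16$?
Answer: $-3096$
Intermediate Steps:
$G = 2$ ($G = 18 - 16 = 2$)
$\left(-43\right) 36 G = \left(-43\right) 36 \cdot 2 = \left(-1548\right) 2 = -3096$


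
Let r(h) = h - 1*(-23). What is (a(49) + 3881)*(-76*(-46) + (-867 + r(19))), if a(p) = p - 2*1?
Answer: 10491688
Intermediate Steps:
r(h) = 23 + h (r(h) = h + 23 = 23 + h)
a(p) = -2 + p (a(p) = p - 2 = -2 + p)
(a(49) + 3881)*(-76*(-46) + (-867 + r(19))) = ((-2 + 49) + 3881)*(-76*(-46) + (-867 + (23 + 19))) = (47 + 3881)*(3496 + (-867 + 42)) = 3928*(3496 - 825) = 3928*2671 = 10491688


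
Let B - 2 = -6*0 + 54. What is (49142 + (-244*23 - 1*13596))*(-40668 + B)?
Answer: -1215679608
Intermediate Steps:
B = 56 (B = 2 + (-6*0 + 54) = 2 + (0 + 54) = 2 + 54 = 56)
(49142 + (-244*23 - 1*13596))*(-40668 + B) = (49142 + (-244*23 - 1*13596))*(-40668 + 56) = (49142 + (-5612 - 13596))*(-40612) = (49142 - 19208)*(-40612) = 29934*(-40612) = -1215679608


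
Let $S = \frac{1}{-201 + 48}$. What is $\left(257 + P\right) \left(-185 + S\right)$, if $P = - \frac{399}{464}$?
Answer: $- \frac{1682069897}{35496} \approx -47388.0$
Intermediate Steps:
$S = - \frac{1}{153}$ ($S = \frac{1}{-153} = - \frac{1}{153} \approx -0.0065359$)
$P = - \frac{399}{464}$ ($P = \left(-399\right) \frac{1}{464} = - \frac{399}{464} \approx -0.85991$)
$\left(257 + P\right) \left(-185 + S\right) = \left(257 - \frac{399}{464}\right) \left(-185 - \frac{1}{153}\right) = \frac{118849}{464} \left(- \frac{28306}{153}\right) = - \frac{1682069897}{35496}$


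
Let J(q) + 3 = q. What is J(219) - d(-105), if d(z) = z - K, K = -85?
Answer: 236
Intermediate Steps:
J(q) = -3 + q
d(z) = 85 + z (d(z) = z - 1*(-85) = z + 85 = 85 + z)
J(219) - d(-105) = (-3 + 219) - (85 - 105) = 216 - 1*(-20) = 216 + 20 = 236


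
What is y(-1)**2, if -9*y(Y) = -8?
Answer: 64/81 ≈ 0.79012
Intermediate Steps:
y(Y) = 8/9 (y(Y) = -1/9*(-8) = 8/9)
y(-1)**2 = (8/9)**2 = 64/81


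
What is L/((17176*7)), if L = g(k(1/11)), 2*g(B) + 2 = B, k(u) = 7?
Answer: 5/240464 ≈ 2.0793e-5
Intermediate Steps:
g(B) = -1 + B/2
L = 5/2 (L = -1 + (½)*7 = -1 + 7/2 = 5/2 ≈ 2.5000)
L/((17176*7)) = 5/(2*((17176*7))) = (5/2)/120232 = (5/2)*(1/120232) = 5/240464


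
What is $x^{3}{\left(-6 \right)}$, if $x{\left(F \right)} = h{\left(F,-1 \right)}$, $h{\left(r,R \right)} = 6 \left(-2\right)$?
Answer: $-1728$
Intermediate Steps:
$h{\left(r,R \right)} = -12$
$x{\left(F \right)} = -12$
$x^{3}{\left(-6 \right)} = \left(-12\right)^{3} = -1728$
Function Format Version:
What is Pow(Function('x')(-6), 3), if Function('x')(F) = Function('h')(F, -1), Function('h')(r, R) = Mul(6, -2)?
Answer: -1728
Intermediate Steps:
Function('h')(r, R) = -12
Function('x')(F) = -12
Pow(Function('x')(-6), 3) = Pow(-12, 3) = -1728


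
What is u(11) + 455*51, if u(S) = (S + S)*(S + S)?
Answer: 23689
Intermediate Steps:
u(S) = 4*S**2 (u(S) = (2*S)*(2*S) = 4*S**2)
u(11) + 455*51 = 4*11**2 + 455*51 = 4*121 + 23205 = 484 + 23205 = 23689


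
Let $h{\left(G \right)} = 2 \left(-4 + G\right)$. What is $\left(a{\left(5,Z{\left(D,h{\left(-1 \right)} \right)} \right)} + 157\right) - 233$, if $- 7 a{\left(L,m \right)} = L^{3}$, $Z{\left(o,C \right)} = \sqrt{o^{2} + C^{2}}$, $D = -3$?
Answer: $- \frac{657}{7} \approx -93.857$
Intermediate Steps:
$h{\left(G \right)} = -8 + 2 G$
$Z{\left(o,C \right)} = \sqrt{C^{2} + o^{2}}$
$a{\left(L,m \right)} = - \frac{L^{3}}{7}$
$\left(a{\left(5,Z{\left(D,h{\left(-1 \right)} \right)} \right)} + 157\right) - 233 = \left(- \frac{5^{3}}{7} + 157\right) - 233 = \left(\left(- \frac{1}{7}\right) 125 + 157\right) - 233 = \left(- \frac{125}{7} + 157\right) - 233 = \frac{974}{7} - 233 = - \frac{657}{7}$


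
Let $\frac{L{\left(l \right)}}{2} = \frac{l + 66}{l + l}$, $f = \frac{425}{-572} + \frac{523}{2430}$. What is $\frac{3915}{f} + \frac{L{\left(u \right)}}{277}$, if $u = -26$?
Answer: $- \frac{9797776302640}{1320835997} \approx -7417.9$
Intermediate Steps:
$f = - \frac{366797}{694980}$ ($f = 425 \left(- \frac{1}{572}\right) + 523 \cdot \frac{1}{2430} = - \frac{425}{572} + \frac{523}{2430} = - \frac{366797}{694980} \approx -0.52778$)
$L{\left(l \right)} = \frac{66 + l}{l}$ ($L{\left(l \right)} = 2 \frac{l + 66}{l + l} = 2 \frac{66 + l}{2 l} = \frac{66 + l}{l}$)
$\frac{3915}{f} + \frac{L{\left(u \right)}}{277} = \frac{3915}{- \frac{366797}{694980}} + \frac{\frac{1}{-26} \left(66 - 26\right)}{277} = 3915 \left(- \frac{694980}{366797}\right) + \left(- \frac{1}{26}\right) 40 \cdot \frac{1}{277} = - \frac{2720846700}{366797} - \frac{20}{3601} = - \frac{9797776302640}{1320835997}$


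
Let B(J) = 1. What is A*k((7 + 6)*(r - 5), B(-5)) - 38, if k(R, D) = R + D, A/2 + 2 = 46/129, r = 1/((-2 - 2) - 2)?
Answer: 69458/387 ≈ 179.48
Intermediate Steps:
r = -1/6 (r = 1/(-4 - 2) = 1/(-6) = -1/6 ≈ -0.16667)
A = -424/129 (A = -4 + 2*(46/129) = -4 + 92/129 = -424/129 ≈ -3.2868)
k(R, D) = D + R
A*k((7 + 6)*(r - 5), B(-5)) - 38 = -424*(1 + (7 + 6)*(-1/6 - 5))/129 - 38 = -424*(1 + 13*(-31/6))/129 - 38 = -424*(1 - 403/6)/129 - 38 = -424/129*(-397/6) - 38 = 84164/387 - 38 = 69458/387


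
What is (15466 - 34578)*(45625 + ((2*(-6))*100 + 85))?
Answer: -850675120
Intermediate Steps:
(15466 - 34578)*(45625 + ((2*(-6))*100 + 85)) = -19112*(45625 + (-12*100 + 85)) = -19112*(45625 + (-1200 + 85)) = -19112*(45625 - 1115) = -19112*44510 = -850675120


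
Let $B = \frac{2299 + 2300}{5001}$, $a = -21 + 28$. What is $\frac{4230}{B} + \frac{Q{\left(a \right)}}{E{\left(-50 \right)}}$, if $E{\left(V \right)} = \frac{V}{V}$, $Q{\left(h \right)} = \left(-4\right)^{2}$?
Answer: $\frac{2358646}{511} \approx 4615.7$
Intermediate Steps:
$a = 7$
$Q{\left(h \right)} = 16$
$B = \frac{1533}{1667}$ ($B = 4599 \cdot \frac{1}{5001} = \frac{1533}{1667} \approx 0.91962$)
$E{\left(V \right)} = 1$
$\frac{4230}{B} + \frac{Q{\left(a \right)}}{E{\left(-50 \right)}} = \frac{4230}{\frac{1533}{1667}} + \frac{16}{1} = 4230 \cdot \frac{1667}{1533} + 16 \cdot 1 = \frac{2350470}{511} + 16 = \frac{2358646}{511}$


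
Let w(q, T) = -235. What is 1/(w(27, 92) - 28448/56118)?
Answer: -28059/6608089 ≈ -0.0042462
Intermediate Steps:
1/(w(27, 92) - 28448/56118) = 1/(-235 - 28448/56118) = 1/(-235 - 28448*1/56118) = 1/(-235 - 14224/28059) = 1/(-6608089/28059) = -28059/6608089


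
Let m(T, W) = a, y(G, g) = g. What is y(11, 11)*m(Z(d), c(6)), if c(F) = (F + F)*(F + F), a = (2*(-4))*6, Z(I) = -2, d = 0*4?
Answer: -528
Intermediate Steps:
d = 0
a = -48 (a = -8*6 = -48)
c(F) = 4*F² (c(F) = (2*F)*(2*F) = 4*F²)
m(T, W) = -48
y(11, 11)*m(Z(d), c(6)) = 11*(-48) = -528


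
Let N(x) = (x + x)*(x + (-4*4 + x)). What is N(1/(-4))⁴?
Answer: 1185921/256 ≈ 4632.5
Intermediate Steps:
N(x) = 2*x*(-16 + 2*x) (N(x) = (2*x)*(x + (-16 + x)) = (2*x)*(-16 + 2*x) = 2*x*(-16 + 2*x))
N(1/(-4))⁴ = (4*(1/(-4))*(-8 + 1/(-4)))⁴ = (4*(1*(-¼))*(-8 + 1*(-¼)))⁴ = (4*(-¼)*(-8 - ¼))⁴ = (4*(-¼)*(-33/4))⁴ = (33/4)⁴ = 1185921/256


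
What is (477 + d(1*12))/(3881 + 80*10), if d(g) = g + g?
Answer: 501/4681 ≈ 0.10703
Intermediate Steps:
d(g) = 2*g
(477 + d(1*12))/(3881 + 80*10) = (477 + 2*(1*12))/(3881 + 80*10) = (477 + 2*12)/(3881 + 800) = (477 + 24)/4681 = 501*(1/4681) = 501/4681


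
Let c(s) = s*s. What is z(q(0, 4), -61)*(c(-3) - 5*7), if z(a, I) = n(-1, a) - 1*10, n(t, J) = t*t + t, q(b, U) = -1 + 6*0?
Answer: 260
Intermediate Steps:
c(s) = s²
q(b, U) = -1 (q(b, U) = -1 + 0 = -1)
n(t, J) = t + t² (n(t, J) = t² + t = t + t²)
z(a, I) = -10 (z(a, I) = -(1 - 1) - 1*10 = -1*0 - 10 = 0 - 10 = -10)
z(q(0, 4), -61)*(c(-3) - 5*7) = -10*((-3)² - 5*7) = -10*(9 - 35) = -10*(-26) = 260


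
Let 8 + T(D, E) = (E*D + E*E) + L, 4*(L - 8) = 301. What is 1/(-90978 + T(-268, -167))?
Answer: -4/73031 ≈ -5.4771e-5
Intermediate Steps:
L = 333/4 (L = 8 + (1/4)*301 = 8 + 301/4 = 333/4 ≈ 83.250)
T(D, E) = 301/4 + E**2 + D*E (T(D, E) = -8 + ((E*D + E*E) + 333/4) = -8 + ((D*E + E**2) + 333/4) = -8 + ((E**2 + D*E) + 333/4) = -8 + (333/4 + E**2 + D*E) = 301/4 + E**2 + D*E)
1/(-90978 + T(-268, -167)) = 1/(-90978 + (301/4 + (-167)**2 - 268*(-167))) = 1/(-90978 + (301/4 + 27889 + 44756)) = 1/(-90978 + 290881/4) = 1/(-73031/4) = -4/73031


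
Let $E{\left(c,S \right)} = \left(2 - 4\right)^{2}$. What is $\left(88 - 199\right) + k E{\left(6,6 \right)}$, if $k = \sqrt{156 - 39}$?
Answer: $-111 + 12 \sqrt{13} \approx -67.733$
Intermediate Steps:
$E{\left(c,S \right)} = 4$ ($E{\left(c,S \right)} = \left(-2\right)^{2} = 4$)
$k = 3 \sqrt{13}$ ($k = \sqrt{117} = 3 \sqrt{13} \approx 10.817$)
$\left(88 - 199\right) + k E{\left(6,6 \right)} = \left(88 - 199\right) + 3 \sqrt{13} \cdot 4 = \left(88 - 199\right) + 12 \sqrt{13} = -111 + 12 \sqrt{13}$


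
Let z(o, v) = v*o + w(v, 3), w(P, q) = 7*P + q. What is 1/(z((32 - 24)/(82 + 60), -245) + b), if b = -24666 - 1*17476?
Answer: -71/3114614 ≈ -2.2796e-5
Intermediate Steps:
w(P, q) = q + 7*P
z(o, v) = 3 + 7*v + o*v (z(o, v) = v*o + (3 + 7*v) = o*v + (3 + 7*v) = 3 + 7*v + o*v)
b = -42142 (b = -24666 - 17476 = -42142)
1/(z((32 - 24)/(82 + 60), -245) + b) = 1/((3 + 7*(-245) + ((32 - 24)/(82 + 60))*(-245)) - 42142) = 1/((3 - 1715 + (8/142)*(-245)) - 42142) = 1/((3 - 1715 + (8*(1/142))*(-245)) - 42142) = 1/((3 - 1715 + (4/71)*(-245)) - 42142) = 1/((3 - 1715 - 980/71) - 42142) = 1/(-122532/71 - 42142) = 1/(-3114614/71) = -71/3114614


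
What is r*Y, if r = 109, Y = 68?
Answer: 7412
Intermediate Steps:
r*Y = 109*68 = 7412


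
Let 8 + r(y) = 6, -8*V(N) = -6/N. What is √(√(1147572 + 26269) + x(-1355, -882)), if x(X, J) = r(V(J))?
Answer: √(-2 + √1173841) ≈ 32.885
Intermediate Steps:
V(N) = 3/(4*N) (V(N) = -(-3)/(4*N) = 3/(4*N))
r(y) = -2 (r(y) = -8 + 6 = -2)
x(X, J) = -2
√(√(1147572 + 26269) + x(-1355, -882)) = √(√(1147572 + 26269) - 2) = √(√1173841 - 2) = √(-2 + √1173841)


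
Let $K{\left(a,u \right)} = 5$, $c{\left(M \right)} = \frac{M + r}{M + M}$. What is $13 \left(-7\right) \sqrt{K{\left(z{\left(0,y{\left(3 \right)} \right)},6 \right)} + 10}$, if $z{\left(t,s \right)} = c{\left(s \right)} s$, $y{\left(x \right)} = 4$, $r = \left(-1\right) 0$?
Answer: $- 91 \sqrt{15} \approx -352.44$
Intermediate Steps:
$r = 0$
$c{\left(M \right)} = \frac{1}{2}$ ($c{\left(M \right)} = \frac{M + 0}{M + M} = \frac{M}{2 M} = M \frac{1}{2 M} = \frac{1}{2}$)
$z{\left(t,s \right)} = \frac{s}{2}$
$13 \left(-7\right) \sqrt{K{\left(z{\left(0,y{\left(3 \right)} \right)},6 \right)} + 10} = 13 \left(-7\right) \sqrt{5 + 10} = - 91 \sqrt{15}$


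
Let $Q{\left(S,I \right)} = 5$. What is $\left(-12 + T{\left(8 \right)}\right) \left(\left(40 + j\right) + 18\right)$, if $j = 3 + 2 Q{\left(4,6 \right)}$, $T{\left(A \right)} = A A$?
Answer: $3692$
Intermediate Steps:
$T{\left(A \right)} = A^{2}$
$j = 13$ ($j = 3 + 2 \cdot 5 = 3 + 10 = 13$)
$\left(-12 + T{\left(8 \right)}\right) \left(\left(40 + j\right) + 18\right) = \left(-12 + 8^{2}\right) \left(\left(40 + 13\right) + 18\right) = \left(-12 + 64\right) \left(53 + 18\right) = 52 \cdot 71 = 3692$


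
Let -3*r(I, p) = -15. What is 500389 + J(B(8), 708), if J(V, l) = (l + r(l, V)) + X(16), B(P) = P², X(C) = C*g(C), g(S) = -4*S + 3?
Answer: 500126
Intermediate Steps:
g(S) = 3 - 4*S
X(C) = C*(3 - 4*C)
r(I, p) = 5 (r(I, p) = -⅓*(-15) = 5)
J(V, l) = -971 + l (J(V, l) = (l + 5) + 16*(3 - 4*16) = (5 + l) + 16*(3 - 64) = (5 + l) + 16*(-61) = (5 + l) - 976 = -971 + l)
500389 + J(B(8), 708) = 500389 + (-971 + 708) = 500389 - 263 = 500126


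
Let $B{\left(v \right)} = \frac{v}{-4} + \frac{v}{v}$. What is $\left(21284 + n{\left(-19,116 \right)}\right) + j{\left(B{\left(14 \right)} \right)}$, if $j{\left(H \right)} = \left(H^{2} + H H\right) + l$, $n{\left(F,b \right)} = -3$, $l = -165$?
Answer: $\frac{42257}{2} \approx 21129.0$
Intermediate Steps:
$B{\left(v \right)} = 1 - \frac{v}{4}$ ($B{\left(v \right)} = v \left(- \frac{1}{4}\right) + 1 = - \frac{v}{4} + 1 = 1 - \frac{v}{4}$)
$j{\left(H \right)} = -165 + 2 H^{2}$ ($j{\left(H \right)} = \left(H^{2} + H H\right) - 165 = \left(H^{2} + H^{2}\right) - 165 = 2 H^{2} - 165 = -165 + 2 H^{2}$)
$\left(21284 + n{\left(-19,116 \right)}\right) + j{\left(B{\left(14 \right)} \right)} = \left(21284 - 3\right) - \left(165 - 2 \left(1 - \frac{7}{2}\right)^{2}\right) = 21281 - \left(165 - 2 \left(1 - \frac{7}{2}\right)^{2}\right) = 21281 - \left(165 - 2 \left(- \frac{5}{2}\right)^{2}\right) = 21281 + \left(-165 + 2 \cdot \frac{25}{4}\right) = 21281 + \left(-165 + \frac{25}{2}\right) = 21281 - \frac{305}{2} = \frac{42257}{2}$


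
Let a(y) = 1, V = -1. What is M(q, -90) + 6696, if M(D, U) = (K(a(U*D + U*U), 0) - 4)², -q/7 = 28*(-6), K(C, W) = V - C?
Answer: 6732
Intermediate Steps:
K(C, W) = -1 - C
q = 1176 (q = -196*(-6) = -7*(-168) = 1176)
M(D, U) = 36 (M(D, U) = ((-1 - 1*1) - 4)² = ((-1 - 1) - 4)² = (-2 - 4)² = (-6)² = 36)
M(q, -90) + 6696 = 36 + 6696 = 6732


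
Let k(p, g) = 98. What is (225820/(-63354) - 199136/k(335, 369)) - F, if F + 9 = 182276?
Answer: -5838152333/31677 ≈ -1.8430e+5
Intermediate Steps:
F = 182267 (F = -9 + 182276 = 182267)
(225820/(-63354) - 199136/k(335, 369)) - F = (225820/(-63354) - 199136/98) - 1*182267 = (225820*(-1/63354) - 199136*1/98) - 182267 = (-112910/31677 - 2032) - 182267 = -64480574/31677 - 182267 = -5838152333/31677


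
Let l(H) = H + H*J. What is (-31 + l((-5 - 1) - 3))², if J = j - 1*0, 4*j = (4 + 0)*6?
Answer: 8836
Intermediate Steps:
j = 6 (j = ((4 + 0)*6)/4 = (4*6)/4 = (¼)*24 = 6)
J = 6 (J = 6 - 1*0 = 6 + 0 = 6)
l(H) = 7*H (l(H) = H + H*6 = H + 6*H = 7*H)
(-31 + l((-5 - 1) - 3))² = (-31 + 7*((-5 - 1) - 3))² = (-31 + 7*(-6 - 3))² = (-31 + 7*(-9))² = (-31 - 63)² = (-94)² = 8836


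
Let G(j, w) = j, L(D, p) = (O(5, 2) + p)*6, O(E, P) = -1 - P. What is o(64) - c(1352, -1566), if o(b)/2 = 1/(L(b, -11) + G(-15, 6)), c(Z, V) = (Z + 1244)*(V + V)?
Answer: 804936526/99 ≈ 8.1307e+6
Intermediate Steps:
c(Z, V) = 2*V*(1244 + Z) (c(Z, V) = (1244 + Z)*(2*V) = 2*V*(1244 + Z))
L(D, p) = -18 + 6*p (L(D, p) = ((-1 - 1*2) + p)*6 = ((-1 - 2) + p)*6 = (-3 + p)*6 = -18 + 6*p)
o(b) = -2/99 (o(b) = 2/((-18 + 6*(-11)) - 15) = 2/((-18 - 66) - 15) = 2/(-84 - 15) = 2/(-99) = 2*(-1/99) = -2/99)
o(64) - c(1352, -1566) = -2/99 - 2*(-1566)*(1244 + 1352) = -2/99 - 2*(-1566)*2596 = -2/99 - 1*(-8130672) = -2/99 + 8130672 = 804936526/99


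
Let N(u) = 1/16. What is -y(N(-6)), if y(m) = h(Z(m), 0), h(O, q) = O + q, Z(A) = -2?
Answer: 2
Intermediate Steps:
N(u) = 1/16
y(m) = -2 (y(m) = -2 + 0 = -2)
-y(N(-6)) = -1*(-2) = 2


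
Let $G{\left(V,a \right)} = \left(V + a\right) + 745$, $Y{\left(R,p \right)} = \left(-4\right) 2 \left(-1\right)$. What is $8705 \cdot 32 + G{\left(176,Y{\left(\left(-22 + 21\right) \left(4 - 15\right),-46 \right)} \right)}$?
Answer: $279489$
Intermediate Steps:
$Y{\left(R,p \right)} = 8$ ($Y{\left(R,p \right)} = \left(-8\right) \left(-1\right) = 8$)
$G{\left(V,a \right)} = 745 + V + a$
$8705 \cdot 32 + G{\left(176,Y{\left(\left(-22 + 21\right) \left(4 - 15\right),-46 \right)} \right)} = 8705 \cdot 32 + \left(745 + 176 + 8\right) = 278560 + 929 = 279489$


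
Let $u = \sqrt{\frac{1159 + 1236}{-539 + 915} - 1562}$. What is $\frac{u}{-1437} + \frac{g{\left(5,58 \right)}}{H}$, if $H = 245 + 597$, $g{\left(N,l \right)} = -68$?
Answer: $- \frac{34}{421} - \frac{i \sqrt{54982198}}{270156} \approx -0.08076 - 0.027447 i$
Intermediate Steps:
$u = \frac{i \sqrt{54982198}}{188}$ ($u = \sqrt{\frac{2395}{376} - 1562} = \sqrt{- \frac{584917}{376}} = \frac{i \sqrt{54982198}}{188} \approx 39.441 i$)
$H = 842$
$\frac{u}{-1437} + \frac{g{\left(5,58 \right)}}{H} = \frac{\frac{1}{188} i \sqrt{54982198}}{-1437} - \frac{68}{842} = \frac{i \sqrt{54982198}}{188} \left(- \frac{1}{1437}\right) - \frac{34}{421} = - \frac{i \sqrt{54982198}}{270156} - \frac{34}{421} = - \frac{34}{421} - \frac{i \sqrt{54982198}}{270156}$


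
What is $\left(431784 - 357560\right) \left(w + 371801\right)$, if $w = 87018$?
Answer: $34055381456$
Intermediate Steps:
$\left(431784 - 357560\right) \left(w + 371801\right) = \left(431784 - 357560\right) \left(87018 + 371801\right) = 74224 \cdot 458819 = 34055381456$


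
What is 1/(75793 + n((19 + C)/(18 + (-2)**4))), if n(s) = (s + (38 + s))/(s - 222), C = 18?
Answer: 7511/569279857 ≈ 1.3194e-5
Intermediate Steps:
n(s) = (38 + 2*s)/(-222 + s)
1/(75793 + n((19 + C)/(18 + (-2)**4))) = 1/(75793 + 2*(19 + (19 + 18)/(18 + (-2)**4))/(-222 + (19 + 18)/(18 + (-2)**4))) = 1/(75793 + 2*(19 + 37/(18 + 16))/(-222 + 37/(18 + 16))) = 1/(75793 + 2*(19 + 37/34)/(-222 + 37/34)) = 1/(75793 + 2*(683/34)/(-7511/34)) = 1/(75793 + 2*(-34/7511)*(683/34)) = 1/(75793 - 1366/7511) = 1/(569279857/7511) = 7511/569279857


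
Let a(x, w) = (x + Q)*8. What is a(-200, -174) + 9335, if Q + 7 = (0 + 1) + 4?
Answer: 7719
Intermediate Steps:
Q = -2 (Q = -7 + ((0 + 1) + 4) = -7 + (1 + 4) = -7 + 5 = -2)
a(x, w) = -16 + 8*x (a(x, w) = (x - 2)*8 = (-2 + x)*8 = -16 + 8*x)
a(-200, -174) + 9335 = (-16 + 8*(-200)) + 9335 = (-16 - 1600) + 9335 = -1616 + 9335 = 7719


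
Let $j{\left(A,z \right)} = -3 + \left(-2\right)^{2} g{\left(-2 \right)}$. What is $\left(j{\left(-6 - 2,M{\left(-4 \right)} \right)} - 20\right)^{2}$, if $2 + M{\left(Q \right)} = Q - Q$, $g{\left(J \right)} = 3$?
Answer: $121$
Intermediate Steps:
$M{\left(Q \right)} = -2$ ($M{\left(Q \right)} = -2 + \left(Q - Q\right) = -2 + 0 = -2$)
$j{\left(A,z \right)} = 9$ ($j{\left(A,z \right)} = -3 + \left(-2\right)^{2} \cdot 3 = -3 + 4 \cdot 3 = -3 + 12 = 9$)
$\left(j{\left(-6 - 2,M{\left(-4 \right)} \right)} - 20\right)^{2} = \left(9 - 20\right)^{2} = \left(-11\right)^{2} = 121$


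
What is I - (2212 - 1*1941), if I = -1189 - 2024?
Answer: -3484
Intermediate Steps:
I = -3213
I - (2212 - 1*1941) = -3213 - (2212 - 1*1941) = -3213 - (2212 - 1941) = -3213 - 1*271 = -3213 - 271 = -3484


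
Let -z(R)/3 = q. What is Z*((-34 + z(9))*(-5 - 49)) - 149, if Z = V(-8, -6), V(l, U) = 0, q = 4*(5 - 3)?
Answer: -149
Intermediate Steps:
q = 8 (q = 4*2 = 8)
Z = 0
z(R) = -24 (z(R) = -3*8 = -24)
Z*((-34 + z(9))*(-5 - 49)) - 149 = 0*((-34 - 24)*(-5 - 49)) - 149 = 0*(-58*(-54)) - 149 = 0*3132 - 149 = 0 - 149 = -149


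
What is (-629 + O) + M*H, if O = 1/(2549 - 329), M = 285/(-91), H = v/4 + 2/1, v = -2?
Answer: -128019539/202020 ≈ -633.70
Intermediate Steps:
H = 3/2 (H = -2/4 + 2/1 = -2*¼ + 2*1 = -½ + 2 = 3/2 ≈ 1.5000)
M = -285/91 (M = 285*(-1/91) = -285/91 ≈ -3.1319)
O = 1/2220 ≈ 0.00045045
(-629 + O) + M*H = (-629 + 1/2220) - 285/91*3/2 = -1396379/2220 - 855/182 = -128019539/202020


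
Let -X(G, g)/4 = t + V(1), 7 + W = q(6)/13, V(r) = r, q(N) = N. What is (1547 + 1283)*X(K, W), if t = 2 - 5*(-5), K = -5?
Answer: -316960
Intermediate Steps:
t = 27 (t = 2 + 25 = 27)
W = -85/13 (W = -7 + 6/13 = -85/13 ≈ -6.5385)
X(G, g) = -112 (X(G, g) = -4*(27 + 1) = -4*28 = -112)
(1547 + 1283)*X(K, W) = (1547 + 1283)*(-112) = 2830*(-112) = -316960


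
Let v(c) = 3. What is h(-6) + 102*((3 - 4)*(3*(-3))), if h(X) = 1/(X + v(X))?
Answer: 2753/3 ≈ 917.67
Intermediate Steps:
h(X) = 1/(3 + X) (h(X) = 1/(X + 3) = 1/(3 + X))
h(-6) + 102*((3 - 4)*(3*(-3))) = 1/(3 - 6) + 102*((3 - 4)*(3*(-3))) = 1/(-3) + 102*(-1*(-9)) = -⅓ + 102*9 = -⅓ + 918 = 2753/3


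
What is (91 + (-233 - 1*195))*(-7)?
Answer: 2359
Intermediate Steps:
(91 + (-233 - 1*195))*(-7) = (91 + (-233 - 195))*(-7) = (91 - 428)*(-7) = -337*(-7) = 2359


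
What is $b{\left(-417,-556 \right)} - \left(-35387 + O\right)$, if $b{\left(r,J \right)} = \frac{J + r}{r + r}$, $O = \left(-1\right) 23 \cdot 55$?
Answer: $\frac{219919}{6} \approx 36653.0$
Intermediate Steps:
$O = -1265$ ($O = \left(-23\right) 55 = -1265$)
$b{\left(r,J \right)} = \frac{J + r}{2 r}$
$b{\left(-417,-556 \right)} - \left(-35387 + O\right) = \frac{-556 - 417}{2 \left(-417\right)} + \left(35387 - -1265\right) = \frac{1}{2} \left(- \frac{1}{417}\right) \left(-973\right) + \left(35387 + 1265\right) = \frac{7}{6} + 36652 = \frac{219919}{6}$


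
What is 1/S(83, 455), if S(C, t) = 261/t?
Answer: 455/261 ≈ 1.7433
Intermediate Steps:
1/S(83, 455) = 1/(261/455) = 455/261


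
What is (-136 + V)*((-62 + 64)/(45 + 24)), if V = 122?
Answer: -28/69 ≈ -0.40580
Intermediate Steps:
(-136 + V)*((-62 + 64)/(45 + 24)) = (-136 + 122)*((-62 + 64)/(45 + 24)) = -28/69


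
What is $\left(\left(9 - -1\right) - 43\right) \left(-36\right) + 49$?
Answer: $1237$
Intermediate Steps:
$\left(\left(9 - -1\right) - 43\right) \left(-36\right) + 49 = \left(\left(9 + 1\right) - 43\right) \left(-36\right) + 49 = \left(10 - 43\right) \left(-36\right) + 49 = \left(-33\right) \left(-36\right) + 49 = 1188 + 49 = 1237$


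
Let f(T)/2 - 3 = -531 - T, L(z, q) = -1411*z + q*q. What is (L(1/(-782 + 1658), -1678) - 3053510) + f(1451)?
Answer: -211804195/876 ≈ -2.4179e+5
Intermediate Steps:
L(z, q) = q**2 - 1411*z (L(z, q) = -1411*z + q**2 = q**2 - 1411*z)
f(T) = -1056 - 2*T (f(T) = 6 + 2*(-531 - T) = 6 + (-1062 - 2*T) = -1056 - 2*T)
(L(1/(-782 + 1658), -1678) - 3053510) + f(1451) = (((-1678)**2 - 1411/(-782 + 1658)) - 3053510) + (-1056 - 2*1451) = ((2815684 - 1411/876) - 3053510) + (-1056 - 2902) = ((2815684 - 1411*1/876) - 3053510) - 3958 = ((2815684 - 1411/876) - 3053510) - 3958 = (2466537773/876 - 3053510) - 3958 = -208336987/876 - 3958 = -211804195/876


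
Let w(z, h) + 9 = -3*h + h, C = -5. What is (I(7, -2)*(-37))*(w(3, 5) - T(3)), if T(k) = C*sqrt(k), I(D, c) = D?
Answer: 4921 - 1295*sqrt(3) ≈ 2678.0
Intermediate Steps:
T(k) = -5*sqrt(k)
w(z, h) = -9 - 2*h (w(z, h) = -9 + (-3*h + h) = -9 - 2*h)
(I(7, -2)*(-37))*(w(3, 5) - T(3)) = (7*(-37))*((-9 - 2*5) - (-5)*sqrt(3)) = -259*((-9 - 10) + 5*sqrt(3)) = -259*(-19 + 5*sqrt(3)) = 4921 - 1295*sqrt(3)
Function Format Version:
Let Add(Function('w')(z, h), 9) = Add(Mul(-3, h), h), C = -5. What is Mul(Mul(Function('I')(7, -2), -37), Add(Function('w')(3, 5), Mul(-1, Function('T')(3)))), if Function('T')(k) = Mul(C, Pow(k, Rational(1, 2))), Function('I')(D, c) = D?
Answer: Add(4921, Mul(-1295, Pow(3, Rational(1, 2)))) ≈ 2678.0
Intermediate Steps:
Function('T')(k) = Mul(-5, Pow(k, Rational(1, 2)))
Function('w')(z, h) = Add(-9, Mul(-2, h)) (Function('w')(z, h) = Add(-9, Add(Mul(-3, h), h)) = Add(-9, Mul(-2, h)))
Mul(Mul(Function('I')(7, -2), -37), Add(Function('w')(3, 5), Mul(-1, Function('T')(3)))) = Mul(Mul(7, -37), Add(Add(-9, Mul(-2, 5)), Mul(-1, Mul(-5, Pow(3, Rational(1, 2)))))) = Mul(-259, Add(Add(-9, -10), Mul(5, Pow(3, Rational(1, 2))))) = Mul(-259, Add(-19, Mul(5, Pow(3, Rational(1, 2))))) = Add(4921, Mul(-1295, Pow(3, Rational(1, 2))))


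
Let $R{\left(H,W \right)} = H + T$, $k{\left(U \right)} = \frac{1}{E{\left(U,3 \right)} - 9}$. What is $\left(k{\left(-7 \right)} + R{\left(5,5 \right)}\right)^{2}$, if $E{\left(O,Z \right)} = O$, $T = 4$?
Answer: $\frac{20449}{256} \approx 79.879$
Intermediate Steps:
$k{\left(U \right)} = \frac{1}{-9 + U}$ ($k{\left(U \right)} = \frac{1}{U - 9} = \frac{1}{-9 + U}$)
$R{\left(H,W \right)} = 4 + H$ ($R{\left(H,W \right)} = H + 4 = 4 + H$)
$\left(k{\left(-7 \right)} + R{\left(5,5 \right)}\right)^{2} = \left(\frac{1}{-9 - 7} + \left(4 + 5\right)\right)^{2} = \left(\frac{1}{-16} + 9\right)^{2} = \left(- \frac{1}{16} + 9\right)^{2} = \left(\frac{143}{16}\right)^{2} = \frac{20449}{256}$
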